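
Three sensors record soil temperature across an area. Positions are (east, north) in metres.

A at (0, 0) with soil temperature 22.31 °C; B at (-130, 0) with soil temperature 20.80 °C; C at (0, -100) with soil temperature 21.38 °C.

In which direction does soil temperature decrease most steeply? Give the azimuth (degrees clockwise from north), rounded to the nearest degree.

231°

∂T/∂x = (20.80 − 22.31) / (-130 − 0) = +0.01162
∂T/∂y = (21.38 − 22.31) / (-100 − 0) = +0.009300
Steepest decrease is along −∇f: components (-0.01162 E, -0.009300 N).
Azimuth = atan2(-0.01162, -0.009300) = 231.3° ≈ 231°.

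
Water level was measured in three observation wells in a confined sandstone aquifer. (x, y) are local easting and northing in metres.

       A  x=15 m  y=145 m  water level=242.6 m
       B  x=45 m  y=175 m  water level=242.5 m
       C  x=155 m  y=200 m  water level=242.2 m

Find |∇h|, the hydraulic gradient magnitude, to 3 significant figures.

Differences from A: to B (Δx, Δy, Δh) = (30, 30, -0.1); to C = (140, 55, -0.4).
Solve a·Δx + b·Δy = Δh: det = 30·55 − 140·30 = -2550.
∂h/∂x = [(-0.1)·55 − (-0.4)·30] / -2550 = -0.002549
∂h/∂y = [30·(-0.4) − 140·(-0.1)] / -2550 = -0.0007843
|∇h| = √(-0.002549² + -0.0007843²) = 0.002667

0.00267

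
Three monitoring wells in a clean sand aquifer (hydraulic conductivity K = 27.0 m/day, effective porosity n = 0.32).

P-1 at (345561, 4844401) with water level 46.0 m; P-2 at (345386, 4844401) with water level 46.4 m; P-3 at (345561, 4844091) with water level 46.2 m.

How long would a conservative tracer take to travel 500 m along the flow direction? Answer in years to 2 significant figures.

6.8 years

∂h/∂x = (46.4 − 46.0) / (345386 − 345561) = -0.002286
∂h/∂y = (46.2 − 46.0) / (4844091 − 4844401) = -0.0006452
|∇h| = √(-0.002286² + -0.0006452²) = 0.002375
Seepage velocity v = K·i/n = 27.0 × 0.002375 / 0.32 = 0.2004 m/day.
t = 500 / 0.2004 = 2495 days = 6.83 years.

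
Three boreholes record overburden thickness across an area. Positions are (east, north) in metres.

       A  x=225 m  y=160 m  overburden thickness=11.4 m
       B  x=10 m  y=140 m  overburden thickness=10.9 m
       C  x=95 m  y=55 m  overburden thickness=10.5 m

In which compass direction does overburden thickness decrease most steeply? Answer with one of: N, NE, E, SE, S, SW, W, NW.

S

Differences from A: to B (Δx, Δy, Δh) = (-215, -20, -0.5); to C = (-130, -105, -0.9).
Determinant of the coordinate differences = (-215)·(-105) − (-130)·(-20) = 19975.
∂d/∂x = [(-0.5)·(-105) − (-0.9)·(-20)] / 19975 = +0.001727
∂d/∂y = [(-215)·(-0.9) − (-130)·(-0.5)] / 19975 = +0.006433
Steepest decrease is along −∇f = (-0.001727 E, -0.006433 N) → south.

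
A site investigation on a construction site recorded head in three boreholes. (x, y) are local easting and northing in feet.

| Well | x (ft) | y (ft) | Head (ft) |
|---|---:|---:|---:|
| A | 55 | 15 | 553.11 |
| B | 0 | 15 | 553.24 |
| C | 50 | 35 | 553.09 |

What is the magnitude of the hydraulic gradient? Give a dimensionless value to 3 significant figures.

0.00285

Taking A as reference: B−A = (-55, 0, +0.13); C−A = (-5, 20, -0.02).
Determinant of the coordinate differences = (-55)·20 − (-5)·0 = -1100.
∂h/∂x = [(+0.13)·20 − (-0.02)·0] / -1100 = -0.002364
∂h/∂y = [(-55)·(-0.02) − (-5)·(+0.13)] / -1100 = -0.001591
|∇h| = √(-0.002364² + -0.001591²) = 0.00285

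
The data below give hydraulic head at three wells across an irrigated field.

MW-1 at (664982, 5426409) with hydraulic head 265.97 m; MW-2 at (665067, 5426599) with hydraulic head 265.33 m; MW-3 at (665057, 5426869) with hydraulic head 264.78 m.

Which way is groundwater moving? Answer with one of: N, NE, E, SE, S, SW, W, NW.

NE

Differences from MW-1: to MW-2 (Δx, Δy, Δh) = (85, 190, -0.64); to MW-3 = (75, 460, -1.19).
Determinant of the coordinate differences = 85·460 − 75·190 = 24850.
∂h/∂x = [(-0.64)·460 − (-1.19)·190] / 24850 = -0.002748
∂h/∂y = [85·(-1.19) − 75·(-0.64)] / 24850 = -0.002139
Flow = −∇h = (+0.002748 east, +0.002139 north), which points northeast.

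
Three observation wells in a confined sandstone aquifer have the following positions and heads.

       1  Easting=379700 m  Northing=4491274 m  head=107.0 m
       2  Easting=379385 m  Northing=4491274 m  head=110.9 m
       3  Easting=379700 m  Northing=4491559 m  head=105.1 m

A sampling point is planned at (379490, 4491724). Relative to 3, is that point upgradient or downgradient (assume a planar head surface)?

upgradient

∂h/∂x = (110.9 − 107.0) / (379385 − 379700) = -0.01238
∂h/∂y = (105.1 − 107.0) / (4491559 − 4491274) = -0.006667
Head at (379490, 4491724) = 107.0 + (-0.01238)·(-210) + (-0.006667)·(450) = 106.60 m.
That is higher than the 105.1 m at 3, so the point is upgradient.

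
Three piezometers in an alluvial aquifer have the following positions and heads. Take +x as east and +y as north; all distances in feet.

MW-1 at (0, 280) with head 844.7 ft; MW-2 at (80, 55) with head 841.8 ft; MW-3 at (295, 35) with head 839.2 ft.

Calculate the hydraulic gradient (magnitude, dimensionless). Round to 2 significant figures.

0.014

Three-point gradient (reference MW-1): Δ to MW-2 = (80, -225, -2.9), Δ to MW-3 = (295, -245, -5.5).
∂h/∂x = -0.01127, ∂h/∂y = +0.008883 (det = 46775).
|∇h| = √(-0.01127² + 0.008883²) = 0.01435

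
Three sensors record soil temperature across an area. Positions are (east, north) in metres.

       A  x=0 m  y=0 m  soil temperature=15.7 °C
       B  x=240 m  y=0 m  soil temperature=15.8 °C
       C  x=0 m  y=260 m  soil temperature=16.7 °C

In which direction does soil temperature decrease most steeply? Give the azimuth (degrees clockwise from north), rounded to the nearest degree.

186°

∂T/∂x = (15.8 − 15.7) / (240 − 0) = +0.0004167
∂T/∂y = (16.7 − 15.7) / (260 − 0) = +0.003846
Steepest decrease is along −∇f: components (-0.0004167 E, -0.003846 N).
Azimuth = atan2(-0.0004167, -0.003846) = 186.2° ≈ 186°.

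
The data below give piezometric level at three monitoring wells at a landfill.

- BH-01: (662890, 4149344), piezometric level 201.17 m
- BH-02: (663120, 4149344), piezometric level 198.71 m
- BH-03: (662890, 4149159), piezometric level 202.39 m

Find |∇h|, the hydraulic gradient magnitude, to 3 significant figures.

∂h/∂x = (198.71 − 201.17) / (663120 − 662890) = -0.01070
∂h/∂y = (202.39 − 201.17) / (4149159 − 4149344) = -0.006595
|∇h| = √(-0.01070² + -0.006595²) = 0.01257

0.0126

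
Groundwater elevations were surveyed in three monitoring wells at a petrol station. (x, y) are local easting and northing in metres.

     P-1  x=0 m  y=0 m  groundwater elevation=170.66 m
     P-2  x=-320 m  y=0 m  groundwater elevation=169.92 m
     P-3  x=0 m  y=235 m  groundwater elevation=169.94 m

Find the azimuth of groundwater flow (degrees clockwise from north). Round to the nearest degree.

323°

∂h/∂x = (169.92 − 170.66) / (-320 − 0) = +0.002313
∂h/∂y = (169.94 − 170.66) / (235 − 0) = -0.003064
Flow direction (−∇h) has components (-0.002313 E, +0.003064 N).
Azimuth = atan2(E, N) = atan2(-0.002313, +0.003064) = 323.0° ≈ 323°.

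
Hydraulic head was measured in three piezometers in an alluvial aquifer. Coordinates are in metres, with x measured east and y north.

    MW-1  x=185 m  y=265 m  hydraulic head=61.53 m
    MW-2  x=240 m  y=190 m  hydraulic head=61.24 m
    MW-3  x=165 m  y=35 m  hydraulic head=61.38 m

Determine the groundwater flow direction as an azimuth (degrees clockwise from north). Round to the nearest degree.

104°

Differences from MW-1: to MW-2 (Δx, Δy, Δh) = (55, -75, -0.29); to MW-3 = (-20, -230, -0.15).
Determinant of the coordinate differences = 55·(-230) − (-20)·(-75) = -14150.
∂h/∂x = [(-0.29)·(-230) − (-0.15)·(-75)] / -14150 = -0.003919
∂h/∂y = [55·(-0.15) − (-20)·(-0.29)] / -14150 = +0.0009929
Flow direction (−∇h) has components (+0.003919 E, -0.0009929 N).
Azimuth = atan2(E, N) = atan2(+0.003919, -0.0009929) = 104.2° ≈ 104°.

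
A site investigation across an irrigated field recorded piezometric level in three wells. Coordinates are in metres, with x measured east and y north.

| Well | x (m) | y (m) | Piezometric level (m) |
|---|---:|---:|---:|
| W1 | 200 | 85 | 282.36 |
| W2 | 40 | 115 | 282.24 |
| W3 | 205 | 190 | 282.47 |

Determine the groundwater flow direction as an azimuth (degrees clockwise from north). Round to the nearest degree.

223°

Differences from W1: to W2 (Δx, Δy, Δh) = (-160, 30, -0.12); to W3 = (5, 105, +0.11).
Determinant of the coordinate differences = (-160)·105 − 5·30 = -16950.
∂h/∂x = [(-0.12)·105 − (+0.11)·30] / -16950 = +0.0009381
∂h/∂y = [(-160)·(+0.11) − 5·(-0.12)] / -16950 = +0.001003
Flow direction (−∇h) has components (-0.0009381 E, -0.001003 N).
Azimuth = atan2(E, N) = atan2(-0.0009381, -0.001003) = 223.1° ≈ 223°.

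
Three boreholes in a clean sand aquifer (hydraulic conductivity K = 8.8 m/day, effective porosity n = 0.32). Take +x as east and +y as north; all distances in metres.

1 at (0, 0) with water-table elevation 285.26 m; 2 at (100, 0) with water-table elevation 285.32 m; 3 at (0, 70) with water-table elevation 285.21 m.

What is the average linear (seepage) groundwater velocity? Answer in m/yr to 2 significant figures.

9.4 m/yr

∂h/∂x = (285.32 − 285.26) / (100 − 0) = +0.0006000
∂h/∂y = (285.21 − 285.26) / (70 − 0) = -0.0007143
|∇h| = √(0.0006000² + -0.0007143²) = 0.0009329
Seepage velocity v = K·i/n = 8.8 × 0.0009329 / 0.32 = 0.02565 m/day = 9.369 m/yr.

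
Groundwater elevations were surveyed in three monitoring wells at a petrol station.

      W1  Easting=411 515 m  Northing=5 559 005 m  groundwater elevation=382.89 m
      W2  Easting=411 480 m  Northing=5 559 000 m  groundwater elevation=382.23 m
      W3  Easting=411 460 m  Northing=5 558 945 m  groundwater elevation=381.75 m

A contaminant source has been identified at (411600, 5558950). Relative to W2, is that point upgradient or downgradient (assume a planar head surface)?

upgradient

Differences from W1: to W2 (Δx, Δy, Δh) = (-35, -5, -0.66); to W3 = (-55, -60, -1.14).
Solve a·Δx + b·Δy = Δh: det = (-35)·(-60) − (-55)·(-5) = 1825.
∂h/∂x = [(-0.66)·(-60) − (-1.14)·(-5)] / 1825 = +0.01858
∂h/∂y = [(-35)·(-1.14) − (-55)·(-0.66)] / 1825 = +0.001973
Head at (411600, 5558950) = 382.89 + (+0.01858)·(85) + (+0.001973)·(-55) = 384.36 m.
That is higher than the 382.23 m at W2, so the point is upgradient.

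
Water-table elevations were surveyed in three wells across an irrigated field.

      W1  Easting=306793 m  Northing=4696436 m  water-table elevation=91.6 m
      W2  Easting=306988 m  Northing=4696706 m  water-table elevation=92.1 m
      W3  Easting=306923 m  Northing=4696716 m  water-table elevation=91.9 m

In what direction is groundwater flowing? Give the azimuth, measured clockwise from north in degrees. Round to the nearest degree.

Differences from W1: to W2 (Δx, Δy, Δh) = (195, 270, +0.5); to W3 = (130, 280, +0.3).
Solve a·Δx + b·Δy = Δh: det = 195·280 − 130·270 = 19500.
∂h/∂x = [(+0.5)·280 − (+0.3)·270] / 19500 = +0.003026
∂h/∂y = [195·(+0.3) − 130·(+0.5)] / 19500 = -0.0003333
Flow direction (−∇h) has components (-0.003026 E, +0.0003333 N).
Azimuth = atan2(E, N) = atan2(-0.003026, +0.0003333) = 276.3° ≈ 276°.

276°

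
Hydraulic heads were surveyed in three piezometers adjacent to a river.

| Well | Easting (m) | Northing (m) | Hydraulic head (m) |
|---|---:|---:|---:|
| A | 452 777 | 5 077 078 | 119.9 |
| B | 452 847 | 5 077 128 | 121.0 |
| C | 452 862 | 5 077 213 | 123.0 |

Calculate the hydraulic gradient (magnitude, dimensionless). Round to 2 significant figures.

0.024

With h = a·x + b·y + c and A as origin, the differences give:
  70·a + 50·b = +1.1
  85·a + 135·b = +3.1
Eliminate b (×135 and ×50, subtract): 5200·a = -6.50 → a = ∂h/∂x = -0.001250
Back-substitute: b = ∂h/∂y = +0.02375.
|∇h| = √(-0.001250² + 0.02375²) = 0.02378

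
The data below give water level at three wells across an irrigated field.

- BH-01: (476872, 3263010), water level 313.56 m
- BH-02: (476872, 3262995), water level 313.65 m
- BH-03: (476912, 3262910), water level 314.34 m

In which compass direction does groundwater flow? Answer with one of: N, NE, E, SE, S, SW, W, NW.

NW

With h = a·x + b·y + c and BH-01 as origin, the differences give:
  0·a + (-15)·b = +0.09
  40·a + (-100)·b = +0.78
Eliminate b (×(-100) and ×(-15), subtract): 600·a = 2.700 → a = ∂h/∂x = +0.004500
Back-substitute: b = ∂h/∂y = -0.006000.
Flow = −∇h = (-0.004500 east, +0.006000 north), which points northwest.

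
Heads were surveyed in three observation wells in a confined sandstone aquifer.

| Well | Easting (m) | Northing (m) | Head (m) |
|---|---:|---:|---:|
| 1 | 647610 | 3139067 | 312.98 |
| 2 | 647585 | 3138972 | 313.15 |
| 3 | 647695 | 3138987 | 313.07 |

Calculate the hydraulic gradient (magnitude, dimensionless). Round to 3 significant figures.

With h = a·x + b·y + c and 1 as origin, the differences give:
  (-25)·a + (-95)·b = +0.17
  85·a + (-80)·b = +0.09
Eliminate b (×(-80) and ×(-95), subtract): 10075·a = -5.050 → a = ∂h/∂x = -0.0005012
Back-substitute: b = ∂h/∂y = -0.001658.
|∇h| = √(-0.0005012² + -0.001658²) = 0.001732

0.00173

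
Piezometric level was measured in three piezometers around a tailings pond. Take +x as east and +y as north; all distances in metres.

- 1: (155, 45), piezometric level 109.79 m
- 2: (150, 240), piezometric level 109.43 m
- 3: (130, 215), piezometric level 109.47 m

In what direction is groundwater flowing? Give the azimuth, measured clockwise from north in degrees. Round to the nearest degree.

351°

Differences from 1: to 2 (Δx, Δy, Δh) = (-5, 195, -0.36); to 3 = (-25, 170, -0.32).
Determinant of the coordinate differences = (-5)·170 − (-25)·195 = 4025.
∂h/∂x = [(-0.36)·170 − (-0.32)·195] / 4025 = +0.0002981
∂h/∂y = [(-5)·(-0.32) − (-25)·(-0.36)] / 4025 = -0.001839
Flow direction (−∇h) has components (-0.0002981 E, +0.001839 N).
Azimuth = atan2(E, N) = atan2(-0.0002981, +0.001839) = 350.8° ≈ 351°.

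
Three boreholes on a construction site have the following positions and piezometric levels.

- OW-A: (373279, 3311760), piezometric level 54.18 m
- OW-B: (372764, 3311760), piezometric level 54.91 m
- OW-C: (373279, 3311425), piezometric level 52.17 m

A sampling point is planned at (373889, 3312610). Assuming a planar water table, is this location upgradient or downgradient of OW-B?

upgradient

∂h/∂x = (54.91 − 54.18) / (372764 − 373279) = -0.001417
∂h/∂y = (52.17 − 54.18) / (3311425 − 3311760) = +0.006000
Head at (373889, 3312610) = 54.18 + (-0.001417)·(610) + (+0.006000)·(850) = 58.42 m.
That is higher than the 54.91 m at OW-B, so the point is upgradient.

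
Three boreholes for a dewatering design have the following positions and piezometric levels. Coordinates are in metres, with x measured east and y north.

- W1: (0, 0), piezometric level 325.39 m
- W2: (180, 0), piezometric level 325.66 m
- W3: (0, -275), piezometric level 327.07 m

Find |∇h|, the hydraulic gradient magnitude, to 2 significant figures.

∂h/∂x = (325.66 − 325.39) / (180 − 0) = +0.001500
∂h/∂y = (327.07 − 325.39) / (-275 − 0) = -0.006109
|∇h| = √(0.001500² + -0.006109²) = 0.00629

0.0063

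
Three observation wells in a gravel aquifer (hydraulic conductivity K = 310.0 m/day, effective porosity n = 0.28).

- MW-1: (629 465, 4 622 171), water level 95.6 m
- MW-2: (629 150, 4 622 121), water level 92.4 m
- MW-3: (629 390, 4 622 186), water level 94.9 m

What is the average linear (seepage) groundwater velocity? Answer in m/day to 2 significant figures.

With h = a·x + b·y + c and MW-1 as origin, the differences give:
  (-315)·a + (-50)·b = -3.2
  (-75)·a + 15·b = -0.7
Eliminate b (×15 and ×(-50), subtract): -8475·a = -83.00 → a = ∂h/∂x = +0.009794
Back-substitute: b = ∂h/∂y = +0.002301.
|∇h| = √(0.009794² + 0.002301²) = 0.01006
Seepage velocity v = K·i/n = 310.0 × 0.01006 / 0.28 = 11.14 m/day.

11 m/day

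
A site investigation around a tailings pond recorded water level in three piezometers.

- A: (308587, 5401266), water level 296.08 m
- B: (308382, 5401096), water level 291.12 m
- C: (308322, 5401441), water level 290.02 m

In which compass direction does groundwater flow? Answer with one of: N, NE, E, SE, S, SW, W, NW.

With h = a·x + b·y + c and A as origin, the differences give:
  (-205)·a + (-170)·b = -4.96
  (-265)·a + 175·b = -6.06
Eliminate b (×175 and ×(-170), subtract): -80925·a = -1898.200 → a = ∂h/∂x = +0.02346
Back-substitute: b = ∂h/∂y = +0.0008909.
Flow = −∇h = (-0.02346 east, -0.0008909 north), which points west.

W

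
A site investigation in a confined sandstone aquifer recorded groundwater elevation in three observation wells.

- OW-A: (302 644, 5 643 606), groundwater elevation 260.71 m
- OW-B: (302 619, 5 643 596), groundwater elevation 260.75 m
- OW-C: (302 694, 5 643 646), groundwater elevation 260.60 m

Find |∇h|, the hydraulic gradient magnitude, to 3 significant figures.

With h = a·x + b·y + c and OW-A as origin, the differences give:
  (-25)·a + (-10)·b = +0.04
  50·a + 40·b = -0.11
Eliminate b (×40 and ×(-10), subtract): -500·a = 0.500 → a = ∂h/∂x = -0.001000
Back-substitute: b = ∂h/∂y = -0.001500.
|∇h| = √(-0.001000² + -0.001500²) = 0.001803

0.00180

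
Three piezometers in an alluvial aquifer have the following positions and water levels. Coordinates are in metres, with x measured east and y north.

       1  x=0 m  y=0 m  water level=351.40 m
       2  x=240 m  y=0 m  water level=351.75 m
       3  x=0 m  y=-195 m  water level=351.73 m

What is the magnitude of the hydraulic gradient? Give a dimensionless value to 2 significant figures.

0.0022

∂h/∂x = (351.75 − 351.40) / (240 − 0) = +0.001458
∂h/∂y = (351.73 − 351.40) / (-195 − 0) = -0.001692
|∇h| = √(0.001458² + -0.001692²) = 0.002234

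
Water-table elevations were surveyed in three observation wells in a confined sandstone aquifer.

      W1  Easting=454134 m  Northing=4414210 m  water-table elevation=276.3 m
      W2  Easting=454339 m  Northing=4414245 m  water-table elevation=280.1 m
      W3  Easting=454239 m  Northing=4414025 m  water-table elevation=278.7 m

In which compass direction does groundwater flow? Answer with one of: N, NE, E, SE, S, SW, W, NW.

With h = a·x + b·y + c and W1 as origin, the differences give:
  205·a + 35·b = +3.8
  105·a + (-185)·b = +2.4
Eliminate b (×(-185) and ×35, subtract): -41600·a = -787.00 → a = ∂h/∂x = +0.01892
Back-substitute: b = ∂h/∂y = -0.002236.
Flow = −∇h = (-0.01892 east, +0.002236 north), which points west.

W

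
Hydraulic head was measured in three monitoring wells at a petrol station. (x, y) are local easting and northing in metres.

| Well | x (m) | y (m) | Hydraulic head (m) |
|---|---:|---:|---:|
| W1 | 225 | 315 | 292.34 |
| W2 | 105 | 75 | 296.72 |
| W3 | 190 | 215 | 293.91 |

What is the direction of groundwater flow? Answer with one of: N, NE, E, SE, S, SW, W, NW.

NE

Taking W1 as reference: W2−W1 = (-120, -240, +4.38); W3−W1 = (-35, -100, +1.57).
Determinant of the coordinate differences = (-120)·(-100) − (-35)·(-240) = 3600.
∂h/∂x = [(+4.38)·(-100) − (+1.57)·(-240)] / 3600 = -0.01700
∂h/∂y = [(-120)·(+1.57) − (-35)·(+4.38)] / 3600 = -0.009750
Flow = −∇h = (+0.01700 east, +0.009750 north), which points northeast.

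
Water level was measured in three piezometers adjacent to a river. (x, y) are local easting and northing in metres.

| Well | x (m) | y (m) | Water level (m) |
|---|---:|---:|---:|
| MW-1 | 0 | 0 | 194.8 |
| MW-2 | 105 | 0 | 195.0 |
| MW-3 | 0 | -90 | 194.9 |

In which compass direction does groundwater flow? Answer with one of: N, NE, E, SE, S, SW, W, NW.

∂h/∂x = (195.0 − 194.8) / (105 − 0) = +0.001905
∂h/∂y = (194.9 − 194.8) / (-90 − 0) = -0.001111
Flow = −∇h = (-0.001905 east, +0.001111 north), which points northwest.

NW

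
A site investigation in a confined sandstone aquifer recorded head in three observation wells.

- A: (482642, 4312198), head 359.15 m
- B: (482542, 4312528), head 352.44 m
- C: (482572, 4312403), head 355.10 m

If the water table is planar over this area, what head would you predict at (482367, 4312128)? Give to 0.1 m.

365.0 m

Three-point gradient (reference A): Δ to B = (-100, 330, -6.71), Δ to C = (-70, 205, -4.05).
∂h/∂x = -0.01502, ∂h/∂y = -0.02488 (det = 2600).
h(482367, 4312128) = 359.15 + (-0.01502)·(-275) + (-0.02488)·(-70) = 359.15 +4.130 +1.742 = 365.022 m.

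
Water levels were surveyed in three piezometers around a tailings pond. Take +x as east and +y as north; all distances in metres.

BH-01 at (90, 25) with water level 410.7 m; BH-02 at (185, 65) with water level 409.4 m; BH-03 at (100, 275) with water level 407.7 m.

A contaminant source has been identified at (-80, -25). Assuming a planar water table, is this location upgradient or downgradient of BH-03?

upgradient

Differences from BH-01: to BH-02 (Δx, Δy, Δh) = (95, 40, -1.3); to BH-03 = (10, 250, -3.0).
Solve a·Δx + b·Δy = Δh: det = 95·250 − 10·40 = 23350.
∂h/∂x = [(-1.3)·250 − (-3.0)·40] / 23350 = -0.008779
∂h/∂y = [95·(-3.0) − 10·(-1.3)] / 23350 = -0.01165
Head at (-80, -25) = 410.7 + (-0.008779)·(-170) + (-0.01165)·(-50) = 412.77 m.
That is higher than the 407.7 m at BH-03, so the point is upgradient.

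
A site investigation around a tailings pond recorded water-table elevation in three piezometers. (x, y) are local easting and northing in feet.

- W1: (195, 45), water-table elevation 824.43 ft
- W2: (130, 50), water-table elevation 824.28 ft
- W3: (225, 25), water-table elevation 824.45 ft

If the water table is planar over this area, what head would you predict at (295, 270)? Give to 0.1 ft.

Differences from W1: to W2 (Δx, Δy, Δh) = (-65, 5, -0.15); to W3 = (30, -20, +0.02).
Determinant of the coordinate differences = (-65)·(-20) − 30·5 = 1150.
∂h/∂x = [(-0.15)·(-20) − (+0.02)·5] / 1150 = +0.002522
∂h/∂y = [(-65)·(+0.02) − 30·(-0.15)] / 1150 = +0.002783
h(295, 270) = 824.43 + (+0.002522)·(100) + (+0.002783)·(225) = 824.43 +0.252 +0.626 = 825.308 ft.

825.3 ft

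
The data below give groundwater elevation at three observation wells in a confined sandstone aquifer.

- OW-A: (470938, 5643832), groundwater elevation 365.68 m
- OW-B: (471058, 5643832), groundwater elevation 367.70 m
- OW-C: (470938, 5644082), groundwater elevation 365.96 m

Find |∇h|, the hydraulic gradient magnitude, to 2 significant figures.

∂h/∂x = (367.70 − 365.68) / (471058 − 470938) = +0.01683
∂h/∂y = (365.96 − 365.68) / (5644082 − 5643832) = +0.001120
|∇h| = √(0.01683² + 0.001120²) = 0.01687

0.017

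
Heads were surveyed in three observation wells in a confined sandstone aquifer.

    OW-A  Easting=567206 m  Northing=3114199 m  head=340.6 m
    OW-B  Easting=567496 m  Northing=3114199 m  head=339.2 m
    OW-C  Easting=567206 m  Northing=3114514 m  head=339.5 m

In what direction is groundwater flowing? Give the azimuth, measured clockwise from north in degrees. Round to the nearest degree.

054°

∂h/∂x = (339.2 − 340.6) / (567496 − 567206) = -0.004828
∂h/∂y = (339.5 − 340.6) / (3114514 − 3114199) = -0.003492
Flow direction (−∇h) has components (+0.004828 E, +0.003492 N).
Azimuth = atan2(E, N) = atan2(+0.004828, +0.003492) = 54.1° ≈ 054°.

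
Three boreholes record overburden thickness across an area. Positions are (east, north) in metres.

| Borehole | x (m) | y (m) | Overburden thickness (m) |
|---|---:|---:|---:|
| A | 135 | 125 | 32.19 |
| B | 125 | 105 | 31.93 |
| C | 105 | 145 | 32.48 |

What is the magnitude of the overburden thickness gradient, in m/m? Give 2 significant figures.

Differences from A: to B (Δx, Δy, Δh) = (-10, -20, -0.26); to C = (-30, 20, +0.29).
Determinant of the coordinate differences = (-10)·20 − (-30)·(-20) = -800.
∂d/∂x = [(-0.26)·20 − (+0.29)·(-20)] / -800 = -0.0007500
∂d/∂y = [(-10)·(+0.29) − (-30)·(-0.26)] / -800 = +0.01337
|∇f| = √(-0.0007500² + 0.01337²) = 0.01339 m/m

0.013 m/m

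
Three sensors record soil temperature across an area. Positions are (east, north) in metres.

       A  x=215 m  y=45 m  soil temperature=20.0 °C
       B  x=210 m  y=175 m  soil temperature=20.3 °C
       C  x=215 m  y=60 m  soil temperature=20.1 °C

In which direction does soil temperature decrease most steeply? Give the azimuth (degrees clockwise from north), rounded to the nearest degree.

267°

Three-point gradient (reference A): Δ to B = (-5, 130, +0.3), Δ to C = (0, 15, +0.1).
∂T/∂x = +0.1133, ∂T/∂y = +0.006667 (det = -75).
Steepest decrease is along −∇f: components (-0.1133 E, -0.006667 N).
Azimuth = atan2(-0.1133, -0.006667) = 266.6° ≈ 267°.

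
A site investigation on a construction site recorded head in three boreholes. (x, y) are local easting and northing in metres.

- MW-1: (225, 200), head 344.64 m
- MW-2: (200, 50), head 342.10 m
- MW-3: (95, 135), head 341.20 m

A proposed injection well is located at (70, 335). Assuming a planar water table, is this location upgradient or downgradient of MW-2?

Three-point gradient (reference MW-1): Δ to MW-2 = (-25, -150, -2.54), Δ to MW-3 = (-130, -65, -3.44).
∂h/∂x = +0.01963, ∂h/∂y = +0.01366 (det = -17875).
Head at (70, 335) = 344.64 + (+0.01963)·(-155) + (+0.01366)·(135) = 343.44 m.
That is higher than the 342.10 m at MW-2, so the point is upgradient.

upgradient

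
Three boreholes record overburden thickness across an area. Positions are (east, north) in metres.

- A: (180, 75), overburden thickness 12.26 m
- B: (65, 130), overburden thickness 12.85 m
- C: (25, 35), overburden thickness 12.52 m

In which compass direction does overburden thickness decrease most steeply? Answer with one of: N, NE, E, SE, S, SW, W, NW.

With d = a·x + b·y + c and A as origin, the differences give:
  (-115)·a + 55·b = +0.59
  (-155)·a + (-40)·b = +0.26
Eliminate b (×(-40) and ×55, subtract): 13125·a = -37.900 → a = ∂d/∂x = -0.002888
Back-substitute: b = ∂d/∂y = +0.004690.
Steepest decrease is along −∇f = (+0.002888 E, -0.004690 N) → southeast.

SE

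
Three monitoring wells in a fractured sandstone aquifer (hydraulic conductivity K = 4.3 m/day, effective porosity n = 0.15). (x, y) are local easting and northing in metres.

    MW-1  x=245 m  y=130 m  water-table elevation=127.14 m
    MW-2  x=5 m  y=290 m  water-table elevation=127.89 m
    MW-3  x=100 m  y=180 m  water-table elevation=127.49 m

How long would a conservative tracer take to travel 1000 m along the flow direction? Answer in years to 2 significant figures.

With h = a·x + b·y + c and MW-1 as origin, the differences give:
  (-240)·a + 160·b = +0.75
  (-145)·a + 50·b = +0.35
Eliminate b (×50 and ×160, subtract): 11200·a = -18.500 → a = ∂h/∂x = -0.001652
Back-substitute: b = ∂h/∂y = +0.002210.
|∇h| = √(-0.001652² + 0.002210²) = 0.002759
Seepage velocity v = K·i/n = 4.3 × 0.002759 / 0.15 = 0.07909 m/day.
t = 1000 / 0.07909 = 1.264e+04 days = 34.6 years.

35 years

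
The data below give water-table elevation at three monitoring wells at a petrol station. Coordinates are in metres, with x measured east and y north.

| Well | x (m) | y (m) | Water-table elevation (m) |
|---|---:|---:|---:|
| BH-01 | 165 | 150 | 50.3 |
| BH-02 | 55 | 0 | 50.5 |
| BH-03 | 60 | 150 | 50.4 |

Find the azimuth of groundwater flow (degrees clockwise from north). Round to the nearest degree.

Differences from BH-01: to BH-02 (Δx, Δy, Δh) = (-110, -150, +0.2); to BH-03 = (-105, 0, +0.1).
Solve a·Δx + b·Δy = Δh: det = (-110)·0 − (-105)·(-150) = -15750.
∂h/∂x = [(+0.2)·0 − (+0.1)·(-150)] / -15750 = -0.0009524
∂h/∂y = [(-110)·(+0.1) − (-105)·(+0.2)] / -15750 = -0.0006349
Flow direction (−∇h) has components (+0.0009524 E, +0.0006349 N).
Azimuth = atan2(E, N) = atan2(+0.0009524, +0.0006349) = 56.3° ≈ 056°.

056°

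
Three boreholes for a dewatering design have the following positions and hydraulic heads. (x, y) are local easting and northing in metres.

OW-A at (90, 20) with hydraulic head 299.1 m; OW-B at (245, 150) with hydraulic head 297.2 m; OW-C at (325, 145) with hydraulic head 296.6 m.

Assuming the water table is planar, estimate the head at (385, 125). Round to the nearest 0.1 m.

Taking OW-A as reference: OW-B−OW-A = (155, 130, -1.9); OW-C−OW-A = (235, 125, -2.5).
Determinant of the coordinate differences = 155·125 − 235·130 = -11175.
∂h/∂x = [(-1.9)·125 − (-2.5)·130] / -11175 = -0.007830
∂h/∂y = [155·(-2.5) − 235·(-1.9)] / -11175 = -0.005280
h(385, 125) = 299.1 + (-0.007830)·(295) + (-0.005280)·(105) = 299.1 -2.310 -0.554 = 296.236 m.

296.2 m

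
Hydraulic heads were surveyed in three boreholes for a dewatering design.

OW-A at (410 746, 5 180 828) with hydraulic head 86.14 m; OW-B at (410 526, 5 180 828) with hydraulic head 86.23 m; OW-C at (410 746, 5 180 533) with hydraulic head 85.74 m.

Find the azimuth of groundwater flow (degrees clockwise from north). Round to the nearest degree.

163°

∂h/∂x = (86.23 − 86.14) / (410526 − 410746) = -0.0004091
∂h/∂y = (85.74 − 86.14) / (5180533 − 5180828) = +0.001356
Flow direction (−∇h) has components (+0.0004091 E, -0.001356 N).
Azimuth = atan2(E, N) = atan2(+0.0004091, -0.001356) = 163.2° ≈ 163°.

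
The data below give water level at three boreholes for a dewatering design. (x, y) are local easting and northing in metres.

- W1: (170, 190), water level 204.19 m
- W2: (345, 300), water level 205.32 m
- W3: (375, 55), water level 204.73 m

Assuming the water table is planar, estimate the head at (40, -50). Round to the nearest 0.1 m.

202.9 m

Differences from W1: to W2 (Δx, Δy, Δh) = (175, 110, +1.13); to W3 = (205, -135, +0.54).
Determinant of the coordinate differences = 175·(-135) − 205·110 = -46175.
∂h/∂x = [(+1.13)·(-135) − (+0.54)·110] / -46175 = +0.004590
∂h/∂y = [175·(+0.54) − 205·(+1.13)] / -46175 = +0.002970
h(40, -50) = 204.19 + (+0.004590)·(-130) + (+0.002970)·(-240) = 204.19 -0.597 -0.713 = 202.880 m.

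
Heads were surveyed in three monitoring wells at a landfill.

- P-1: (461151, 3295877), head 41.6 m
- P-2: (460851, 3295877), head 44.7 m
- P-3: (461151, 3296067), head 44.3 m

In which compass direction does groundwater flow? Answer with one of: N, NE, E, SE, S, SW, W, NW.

∂h/∂x = (44.7 − 41.6) / (460851 − 461151) = -0.01033
∂h/∂y = (44.3 − 41.6) / (3296067 − 3295877) = +0.01421
Flow = −∇h = (+0.01033 east, -0.01421 north), which points southeast.

SE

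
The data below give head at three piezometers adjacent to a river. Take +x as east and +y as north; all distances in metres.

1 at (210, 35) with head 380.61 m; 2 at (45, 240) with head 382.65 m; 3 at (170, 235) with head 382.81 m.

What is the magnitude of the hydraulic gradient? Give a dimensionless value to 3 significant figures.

Taking 1 as reference: 2−1 = (-165, 205, +2.04); 3−1 = (-40, 200, +2.20).
Determinant of the coordinate differences = (-165)·200 − (-40)·205 = -24800.
∂h/∂x = [(+2.04)·200 − (+2.20)·205] / -24800 = +0.001734
∂h/∂y = [(-165)·(+2.20) − (-40)·(+2.04)] / -24800 = +0.01135
|∇h| = √(0.001734² + 0.01135²) = 0.01148

0.0115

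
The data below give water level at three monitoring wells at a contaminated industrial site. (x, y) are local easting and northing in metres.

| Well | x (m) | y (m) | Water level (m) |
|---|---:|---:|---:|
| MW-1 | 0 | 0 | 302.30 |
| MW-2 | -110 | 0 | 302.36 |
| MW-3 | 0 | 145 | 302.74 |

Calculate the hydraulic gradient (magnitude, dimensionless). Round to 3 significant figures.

0.00308

∂h/∂x = (302.36 − 302.30) / (-110 − 0) = -0.0005455
∂h/∂y = (302.74 − 302.30) / (145 − 0) = +0.003034
|∇h| = √(-0.0005455² + 0.003034²) = 0.003083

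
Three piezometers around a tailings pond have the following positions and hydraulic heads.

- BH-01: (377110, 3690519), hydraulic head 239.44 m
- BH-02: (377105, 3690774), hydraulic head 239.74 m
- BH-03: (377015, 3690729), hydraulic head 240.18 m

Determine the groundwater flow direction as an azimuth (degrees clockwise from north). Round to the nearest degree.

101°

Three-point gradient (reference BH-01): Δ to BH-02 = (-5, 255, +0.30), Δ to BH-03 = (-95, 210, +0.74).
∂h/∂x = -0.005424, ∂h/∂y = +0.001070 (det = 23175).
Flow direction (−∇h) has components (+0.005424 E, -0.001070 N).
Azimuth = atan2(E, N) = atan2(+0.005424, -0.001070) = 101.2° ≈ 101°.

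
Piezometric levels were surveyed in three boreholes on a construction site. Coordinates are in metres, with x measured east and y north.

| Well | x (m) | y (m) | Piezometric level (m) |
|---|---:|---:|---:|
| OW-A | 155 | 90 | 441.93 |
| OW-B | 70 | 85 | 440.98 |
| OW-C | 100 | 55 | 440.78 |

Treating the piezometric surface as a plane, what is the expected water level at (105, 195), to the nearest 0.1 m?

With h = a·x + b·y + c and OW-A as origin, the differences give:
  (-85)·a + (-5)·b = -0.95
  (-55)·a + (-35)·b = -1.15
Eliminate b (×(-35) and ×(-5), subtract): 2700·a = 27.500 → a = ∂h/∂x = +0.01019
Back-substitute: b = ∂h/∂y = +0.01685.
h(105, 195) = 441.93 + (+0.01019)·(-50) + (+0.01685)·(105) = 441.93 -0.509 +1.769 = 443.190 m.

443.2 m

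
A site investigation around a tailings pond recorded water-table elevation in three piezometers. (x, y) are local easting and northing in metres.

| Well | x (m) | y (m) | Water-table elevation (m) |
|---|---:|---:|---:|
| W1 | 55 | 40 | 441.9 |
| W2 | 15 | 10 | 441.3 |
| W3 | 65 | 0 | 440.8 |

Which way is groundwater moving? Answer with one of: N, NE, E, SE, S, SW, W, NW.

S

With h = a·x + b·y + c and W1 as origin, the differences give:
  (-40)·a + (-30)·b = -0.6
  10·a + (-40)·b = -1.1
Eliminate b (×(-40) and ×(-30), subtract): 1900·a = -9.00 → a = ∂h/∂x = -0.004737
Back-substitute: b = ∂h/∂y = +0.02632.
Flow = −∇h = (+0.004737 east, -0.02632 north), which points south.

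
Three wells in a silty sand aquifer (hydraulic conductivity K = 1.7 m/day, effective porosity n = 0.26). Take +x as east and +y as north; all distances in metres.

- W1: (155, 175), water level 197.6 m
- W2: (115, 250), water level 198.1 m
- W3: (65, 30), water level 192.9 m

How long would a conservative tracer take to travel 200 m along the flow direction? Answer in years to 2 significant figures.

Taking W1 as reference: W2−W1 = (-40, 75, +0.5); W3−W1 = (-90, -145, -4.7).
Determinant of the coordinate differences = (-40)·(-145) − (-90)·75 = 12550.
∂h/∂x = [(+0.5)·(-145) − (-4.7)·75] / 12550 = +0.02231
∂h/∂y = [(-40)·(-4.7) − (-90)·(+0.5)] / 12550 = +0.01857
|∇h| = √(0.02231² + 0.01857²) = 0.02903
Seepage velocity v = K·i/n = 1.7 × 0.02903 / 0.26 = 0.1898 m/day.
t = 200 / 0.1898 = 1054 days = 2.89 years.

2.9 years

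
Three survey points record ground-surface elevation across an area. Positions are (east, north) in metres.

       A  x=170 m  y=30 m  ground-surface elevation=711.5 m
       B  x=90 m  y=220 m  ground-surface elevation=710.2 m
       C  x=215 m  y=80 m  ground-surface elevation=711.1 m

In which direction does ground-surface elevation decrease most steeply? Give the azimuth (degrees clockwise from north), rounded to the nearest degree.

With z = a·x + b·y + c and A as origin, the differences give:
  (-80)·a + 190·b = -1.3
  45·a + 50·b = -0.4
Eliminate b (×50 and ×190, subtract): -12550·a = 11.00 → a = ∂z/∂x = -0.0008765
Back-substitute: b = ∂z/∂y = -0.007211.
Steepest decrease is along −∇f: components (+0.0008765 E, +0.007211 N).
Azimuth = atan2(+0.0008765, +0.007211) = 6.9° ≈ 007°.

007°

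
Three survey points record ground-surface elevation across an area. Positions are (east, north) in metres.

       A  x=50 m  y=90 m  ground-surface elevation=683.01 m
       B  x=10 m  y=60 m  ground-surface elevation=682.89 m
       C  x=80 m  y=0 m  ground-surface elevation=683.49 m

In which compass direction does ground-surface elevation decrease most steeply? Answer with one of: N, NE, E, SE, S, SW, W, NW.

With z = a·x + b·y + c and A as origin, the differences give:
  (-40)·a + (-30)·b = -0.12
  30·a + (-90)·b = +0.48
Eliminate b (×(-90) and ×(-30), subtract): 4500·a = 25.200 → a = ∂z/∂x = +0.005600
Back-substitute: b = ∂z/∂y = -0.003467.
Steepest decrease is along −∇f = (-0.005600 E, +0.003467 N) → northwest.

NW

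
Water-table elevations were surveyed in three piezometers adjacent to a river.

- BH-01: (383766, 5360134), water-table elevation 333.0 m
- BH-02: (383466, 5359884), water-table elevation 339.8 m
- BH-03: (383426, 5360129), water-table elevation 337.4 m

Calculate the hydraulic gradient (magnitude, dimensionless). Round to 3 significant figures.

0.0174

Differences from BH-01: to BH-02 (Δx, Δy, Δh) = (-300, -250, +6.8); to BH-03 = (-340, -5, +4.4).
Determinant of the coordinate differences = (-300)·(-5) − (-340)·(-250) = -83500.
∂h/∂x = [(+6.8)·(-5) − (+4.4)·(-250)] / -83500 = -0.01277
∂h/∂y = [(-300)·(+4.4) − (-340)·(+6.8)] / -83500 = -0.01188
|∇h| = √(-0.01277² + -0.01188²) = 0.01744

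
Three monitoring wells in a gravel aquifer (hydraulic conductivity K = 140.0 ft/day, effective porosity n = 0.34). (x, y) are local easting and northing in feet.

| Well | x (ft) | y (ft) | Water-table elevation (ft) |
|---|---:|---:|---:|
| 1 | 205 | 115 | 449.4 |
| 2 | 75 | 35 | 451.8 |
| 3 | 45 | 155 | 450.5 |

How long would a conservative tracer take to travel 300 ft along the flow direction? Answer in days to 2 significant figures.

43 days

Differences from 1: to 2 (Δx, Δy, Δh) = (-130, -80, +2.4); to 3 = (-160, 40, +1.1).
Determinant of the coordinate differences = (-130)·40 − (-160)·(-80) = -18000.
∂h/∂x = [(+2.4)·40 − (+1.1)·(-80)] / -18000 = -0.01022
∂h/∂y = [(-130)·(+1.1) − (-160)·(+2.4)] / -18000 = -0.01339
|∇h| = √(-0.01022² + -0.01339²) = 0.01684
Seepage velocity v = K·i/n = 140.0 × 0.01684 / 0.34 = 6.934 ft/day.
t = 300 / 6.934 = 43.27 days.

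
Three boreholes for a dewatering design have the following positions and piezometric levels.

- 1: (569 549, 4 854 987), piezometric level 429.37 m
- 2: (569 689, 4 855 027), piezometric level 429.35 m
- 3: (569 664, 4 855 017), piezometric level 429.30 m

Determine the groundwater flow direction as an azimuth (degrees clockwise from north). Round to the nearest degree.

With h = a·x + b·y + c and 1 as origin, the differences give:
  140·a + 40·b = -0.02
  115·a + 30·b = -0.07
Eliminate b (×30 and ×40, subtract): -400·a = 2.200 → a = ∂h/∂x = -0.005500
Back-substitute: b = ∂h/∂y = +0.01875.
Flow direction (−∇h) has components (+0.005500 E, -0.01875 N).
Azimuth = atan2(E, N) = atan2(+0.005500, -0.01875) = 163.7° ≈ 164°.

164°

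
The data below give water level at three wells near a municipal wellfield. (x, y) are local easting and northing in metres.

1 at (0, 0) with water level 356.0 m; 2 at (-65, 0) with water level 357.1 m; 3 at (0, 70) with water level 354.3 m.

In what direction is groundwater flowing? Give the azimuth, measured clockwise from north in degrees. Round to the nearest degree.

∂h/∂x = (357.1 − 356.0) / (-65 − 0) = -0.01692
∂h/∂y = (354.3 − 356.0) / (70 − 0) = -0.02429
Flow direction (−∇h) has components (+0.01692 E, +0.02429 N).
Azimuth = atan2(E, N) = atan2(+0.01692, +0.02429) = 34.9° ≈ 035°.

035°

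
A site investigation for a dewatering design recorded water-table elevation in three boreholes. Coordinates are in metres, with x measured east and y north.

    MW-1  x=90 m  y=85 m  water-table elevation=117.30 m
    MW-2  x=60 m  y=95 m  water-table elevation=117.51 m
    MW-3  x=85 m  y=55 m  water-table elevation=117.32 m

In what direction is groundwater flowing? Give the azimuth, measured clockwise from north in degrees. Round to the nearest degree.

Taking MW-1 as reference: MW-2−MW-1 = (-30, 10, +0.21); MW-3−MW-1 = (-5, -30, +0.02).
Determinant of the coordinate differences = (-30)·(-30) − (-5)·10 = 950.
∂h/∂x = [(+0.21)·(-30) − (+0.02)·10] / 950 = -0.006842
∂h/∂y = [(-30)·(+0.02) − (-5)·(+0.21)] / 950 = +0.0004737
Flow direction (−∇h) has components (+0.006842 E, -0.0004737 N).
Azimuth = atan2(E, N) = atan2(+0.006842, -0.0004737) = 94.0° ≈ 094°.

094°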